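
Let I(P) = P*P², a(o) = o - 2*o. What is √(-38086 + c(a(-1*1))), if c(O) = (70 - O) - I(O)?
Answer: I*√38018 ≈ 194.98*I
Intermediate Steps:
a(o) = -o
I(P) = P³
c(O) = 70 - O - O³ (c(O) = (70 - O) - O³ = 70 - O - O³)
√(-38086 + c(a(-1*1))) = √(-38086 + (70 - (-1)*(-1*1) - (-(-1))³)) = √(-38086 + (70 - (-1)*(-1) - (-1*(-1))³)) = √(-38086 + (70 - 1*1 - 1*1³)) = √(-38086 + (70 - 1 - 1*1)) = √(-38086 + (70 - 1 - 1)) = √(-38086 + 68) = √(-38018) = I*√38018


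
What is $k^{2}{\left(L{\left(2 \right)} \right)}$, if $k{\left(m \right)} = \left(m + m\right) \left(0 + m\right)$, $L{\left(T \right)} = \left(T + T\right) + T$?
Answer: $5184$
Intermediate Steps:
$L{\left(T \right)} = 3 T$ ($L{\left(T \right)} = 2 T + T = 3 T$)
$k{\left(m \right)} = 2 m^{2}$ ($k{\left(m \right)} = 2 m m = 2 m^{2}$)
$k^{2}{\left(L{\left(2 \right)} \right)} = \left(2 \left(3 \cdot 2\right)^{2}\right)^{2} = \left(2 \cdot 6^{2}\right)^{2} = \left(2 \cdot 36\right)^{2} = 72^{2} = 5184$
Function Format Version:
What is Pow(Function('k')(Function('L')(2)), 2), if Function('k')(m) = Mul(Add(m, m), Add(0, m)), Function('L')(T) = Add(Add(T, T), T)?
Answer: 5184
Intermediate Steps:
Function('L')(T) = Mul(3, T) (Function('L')(T) = Add(Mul(2, T), T) = Mul(3, T))
Function('k')(m) = Mul(2, Pow(m, 2)) (Function('k')(m) = Mul(Mul(2, m), m) = Mul(2, Pow(m, 2)))
Pow(Function('k')(Function('L')(2)), 2) = Pow(Mul(2, Pow(Mul(3, 2), 2)), 2) = Pow(Mul(2, Pow(6, 2)), 2) = Pow(Mul(2, 36), 2) = Pow(72, 2) = 5184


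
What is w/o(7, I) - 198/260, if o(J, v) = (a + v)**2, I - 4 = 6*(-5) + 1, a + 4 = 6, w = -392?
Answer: -103331/68770 ≈ -1.5026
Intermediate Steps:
a = 2 (a = -4 + 6 = 2)
I = -25 (I = 4 + (6*(-5) + 1) = 4 + (-30 + 1) = 4 - 29 = -25)
o(J, v) = (2 + v)**2
w/o(7, I) - 198/260 = -392/(2 - 25)**2 - 198/260 = -392/((-23)**2) - 198*1/260 = -392/529 - 99/130 = -103331/68770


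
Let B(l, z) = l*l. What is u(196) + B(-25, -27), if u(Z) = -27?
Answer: 598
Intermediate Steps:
B(l, z) = l**2
u(196) + B(-25, -27) = -27 + (-25)**2 = -27 + 625 = 598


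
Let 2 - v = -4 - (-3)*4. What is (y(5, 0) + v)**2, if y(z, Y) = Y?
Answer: 36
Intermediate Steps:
v = -6 (v = 2 - (-4 - (-3)*4) = 2 - (-4 - 3*(-4)) = 2 - (-4 + 12) = 2 - 1*8 = 2 - 8 = -6)
(y(5, 0) + v)**2 = (0 - 6)**2 = (-6)**2 = 36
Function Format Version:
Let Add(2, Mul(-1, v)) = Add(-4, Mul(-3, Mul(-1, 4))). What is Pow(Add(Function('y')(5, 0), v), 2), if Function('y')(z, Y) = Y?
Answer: 36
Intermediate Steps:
v = -6 (v = Add(2, Mul(-1, Add(-4, Mul(-3, Mul(-1, 4))))) = Add(2, Mul(-1, Add(-4, Mul(-3, -4)))) = Add(2, Mul(-1, Add(-4, 12))) = Add(2, Mul(-1, 8)) = Add(2, -8) = -6)
Pow(Add(Function('y')(5, 0), v), 2) = Pow(Add(0, -6), 2) = Pow(-6, 2) = 36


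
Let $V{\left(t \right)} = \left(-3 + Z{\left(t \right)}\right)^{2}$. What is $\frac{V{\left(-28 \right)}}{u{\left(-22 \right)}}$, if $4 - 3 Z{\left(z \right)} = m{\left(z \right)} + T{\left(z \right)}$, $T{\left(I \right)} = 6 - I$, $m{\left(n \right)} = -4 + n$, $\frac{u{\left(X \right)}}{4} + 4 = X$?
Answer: $- \frac{49}{936} \approx -0.05235$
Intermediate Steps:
$u{\left(X \right)} = -16 + 4 X$
$Z{\left(z \right)} = \frac{2}{3}$ ($Z{\left(z \right)} = \frac{4}{3} - \frac{\left(-4 + z\right) - \left(-6 + z\right)}{3} = \frac{4}{3} - \frac{2}{3} = \frac{2}{3}$)
$V{\left(t \right)} = \frac{49}{9}$ ($V{\left(t \right)} = \left(-3 + \frac{2}{3}\right)^{2} = \left(- \frac{7}{3}\right)^{2} = \frac{49}{9}$)
$\frac{V{\left(-28 \right)}}{u{\left(-22 \right)}} = \frac{49}{9 \left(-16 + 4 \left(-22\right)\right)} = \frac{49}{9 \left(-16 - 88\right)} = \frac{49}{9 \left(-104\right)} = \frac{49}{9} \left(- \frac{1}{104}\right) = - \frac{49}{936}$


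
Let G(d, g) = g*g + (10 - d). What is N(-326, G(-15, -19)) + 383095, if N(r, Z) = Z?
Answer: 383481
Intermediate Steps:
G(d, g) = 10 + g² - d (G(d, g) = g² + (10 - d) = 10 + g² - d)
N(-326, G(-15, -19)) + 383095 = (10 + (-19)² - 1*(-15)) + 383095 = (10 + 361 + 15) + 383095 = 386 + 383095 = 383481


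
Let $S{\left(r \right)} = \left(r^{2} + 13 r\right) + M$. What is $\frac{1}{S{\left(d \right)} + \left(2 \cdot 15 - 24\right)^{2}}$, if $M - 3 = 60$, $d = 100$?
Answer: $\frac{1}{11399} \approx 8.7727 \cdot 10^{-5}$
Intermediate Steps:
$M = 63$ ($M = 3 + 60 = 63$)
$S{\left(r \right)} = 63 + r^{2} + 13 r$ ($S{\left(r \right)} = \left(r^{2} + 13 r\right) + 63 = 63 + r^{2} + 13 r$)
$\frac{1}{S{\left(d \right)} + \left(2 \cdot 15 - 24\right)^{2}} = \frac{1}{\left(63 + 100^{2} + 13 \cdot 100\right) + \left(2 \cdot 15 - 24\right)^{2}} = \frac{1}{\left(63 + 10000 + 1300\right) + \left(30 - 24\right)^{2}} = \frac{1}{11363 + 6^{2}} = \frac{1}{11363 + 36} = \frac{1}{11399}$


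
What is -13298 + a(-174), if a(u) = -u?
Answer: -13124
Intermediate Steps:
-13298 + a(-174) = -13298 - 1*(-174) = -13298 + 174 = -13124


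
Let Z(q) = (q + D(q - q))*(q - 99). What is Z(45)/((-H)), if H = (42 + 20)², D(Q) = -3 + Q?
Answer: 567/961 ≈ 0.59001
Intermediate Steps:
H = 3844 (H = 62² = 3844)
Z(q) = (-99 + q)*(-3 + q) (Z(q) = (q + (-3 + (q - q)))*(q - 99) = (q + (-3 + 0))*(-99 + q) = (q - 3)*(-99 + q) = (-3 + q)*(-99 + q) = (-99 + q)*(-3 + q))
Z(45)/((-H)) = (297 + 45² - 102*45)/((-1*3844)) = (297 + 2025 - 4590)/(-3844) = -2268*(-1/3844) = 567/961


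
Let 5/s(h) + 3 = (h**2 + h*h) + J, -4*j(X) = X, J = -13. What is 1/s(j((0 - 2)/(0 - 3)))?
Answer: -287/90 ≈ -3.1889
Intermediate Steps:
j(X) = -X/4
s(h) = 5/(-16 + 2*h**2) (s(h) = 5/(-3 + ((h**2 + h*h) - 13)) = 5/(-3 + ((h**2 + h**2) - 13)) = 5/(-3 + (2*h**2 - 13)) = 5/(-3 + (-13 + 2*h**2)) = 5/(-16 + 2*h**2))
1/s(j((0 - 2)/(0 - 3))) = 1/(5/(2*(-8 + (-(0 - 2)/(4*(0 - 3)))**2))) = 1/(5/(2*(-8 + (-(-1)/(2*(-3)))**2))) = 1/(5/(2*(-8 + (-(-1)*(-1)/(2*3))**2))) = 1/(5/(2*(-8 + (-1/4*2/3)**2))) = 1/(5/(2*(-8 + (-1/6)**2))) = 1/(5/(2*(-8 + 1/36))) = 1/(5/(2*(-287/36))) = 1/((5/2)*(-36/287)) = 1/(-90/287) = -287/90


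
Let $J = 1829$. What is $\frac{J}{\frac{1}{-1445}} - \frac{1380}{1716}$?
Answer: $- \frac{377935530}{143} \approx -2.6429 \cdot 10^{6}$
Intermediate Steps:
$\frac{J}{\frac{1}{-1445}} - \frac{1380}{1716} = \frac{1829}{\frac{1}{-1445}} - \frac{1380}{1716} = \frac{1829}{- \frac{1}{1445}} - \frac{115}{143} = 1829 \left(-1445\right) - \frac{115}{143} = -2642905 - \frac{115}{143} = - \frac{377935530}{143}$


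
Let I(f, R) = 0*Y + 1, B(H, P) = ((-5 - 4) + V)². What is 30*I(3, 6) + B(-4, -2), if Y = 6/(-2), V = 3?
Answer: 66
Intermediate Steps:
Y = -3 (Y = 6*(-½) = -3)
B(H, P) = 36 (B(H, P) = ((-5 - 4) + 3)² = (-9 + 3)² = (-6)² = 36)
I(f, R) = 1 (I(f, R) = 0*(-3) + 1 = 0 + 1 = 1)
30*I(3, 6) + B(-4, -2) = 30*1 + 36 = 30 + 36 = 66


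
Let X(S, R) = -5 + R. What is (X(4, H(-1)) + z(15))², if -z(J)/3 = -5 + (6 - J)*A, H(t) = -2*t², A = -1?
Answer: 361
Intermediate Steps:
z(J) = 33 - 3*J (z(J) = -3*(-5 + (6 - J)*(-1)) = -3*(-5 + (-6 + J)) = -3*(-11 + J) = 33 - 3*J)
(X(4, H(-1)) + z(15))² = ((-5 - 2*(-1)²) + (33 - 3*15))² = ((-5 - 2*1) + (33 - 45))² = ((-5 - 2) - 12)² = (-7 - 12)² = (-19)² = 361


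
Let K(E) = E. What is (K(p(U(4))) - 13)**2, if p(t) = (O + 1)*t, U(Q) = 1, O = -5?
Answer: 289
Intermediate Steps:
p(t) = -4*t (p(t) = (-5 + 1)*t = -4*t)
(K(p(U(4))) - 13)**2 = (-4*1 - 13)**2 = (-4 - 13)**2 = (-17)**2 = 289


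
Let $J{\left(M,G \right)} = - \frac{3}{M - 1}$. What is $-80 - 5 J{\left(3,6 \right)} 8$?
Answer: $-20$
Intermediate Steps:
$J{\left(M,G \right)} = - \frac{3}{-1 + M}$
$-80 - 5 J{\left(3,6 \right)} 8 = -80 - 5 - \frac{3}{-1 + 3} \cdot 8 = -80 - 5 - \frac{3}{2} \cdot 8 = -80 - 5 \left(-3\right) \frac{1}{2} \cdot 8 = -80 - 5 \left(\left(- \frac{3}{2}\right) 8\right) = -80 - -60 = -80 + 60 = -20$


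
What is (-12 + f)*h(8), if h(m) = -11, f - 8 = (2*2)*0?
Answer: 44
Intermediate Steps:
f = 8 (f = 8 + (2*2)*0 = 8 + 4*0 = 8 + 0 = 8)
(-12 + f)*h(8) = (-12 + 8)*(-11) = -4*(-11) = 44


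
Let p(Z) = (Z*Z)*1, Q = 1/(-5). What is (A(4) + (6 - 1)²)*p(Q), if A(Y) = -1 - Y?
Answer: ⅘ ≈ 0.80000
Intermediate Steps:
Q = -⅕ ≈ -0.20000
p(Z) = Z² (p(Z) = Z²*1 = Z²)
(A(4) + (6 - 1)²)*p(Q) = ((-1 - 1*4) + (6 - 1)²)*(-⅕)² = ((-1 - 4) + 5²)*(1/25) = (-5 + 25)*(1/25) = 20*(1/25) = ⅘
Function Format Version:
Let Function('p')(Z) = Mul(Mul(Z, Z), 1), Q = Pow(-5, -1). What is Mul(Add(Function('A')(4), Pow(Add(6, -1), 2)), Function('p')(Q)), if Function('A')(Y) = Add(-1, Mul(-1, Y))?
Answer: Rational(4, 5) ≈ 0.80000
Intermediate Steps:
Q = Rational(-1, 5) ≈ -0.20000
Function('p')(Z) = Pow(Z, 2) (Function('p')(Z) = Mul(Pow(Z, 2), 1) = Pow(Z, 2))
Mul(Add(Function('A')(4), Pow(Add(6, -1), 2)), Function('p')(Q)) = Mul(Add(Add(-1, Mul(-1, 4)), Pow(Add(6, -1), 2)), Pow(Rational(-1, 5), 2)) = Mul(Add(Add(-1, -4), Pow(5, 2)), Rational(1, 25)) = Mul(Add(-5, 25), Rational(1, 25)) = Mul(20, Rational(1, 25)) = Rational(4, 5)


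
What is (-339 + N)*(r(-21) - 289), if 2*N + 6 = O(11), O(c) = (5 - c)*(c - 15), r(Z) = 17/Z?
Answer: 669460/7 ≈ 95637.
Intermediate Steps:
O(c) = (-15 + c)*(5 - c) (O(c) = (5 - c)*(-15 + c) = (-15 + c)*(5 - c))
N = 9 (N = -3 + (-75 - 1*11² + 20*11)/2 = -3 + (-75 - 1*121 + 220)/2 = -3 + (-75 - 121 + 220)/2 = -3 + (½)*24 = -3 + 12 = 9)
(-339 + N)*(r(-21) - 289) = (-339 + 9)*(17/(-21) - 289) = -330*(17*(-1/21) - 289) = -330*(-17/21 - 289) = -330*(-6086/21) = 669460/7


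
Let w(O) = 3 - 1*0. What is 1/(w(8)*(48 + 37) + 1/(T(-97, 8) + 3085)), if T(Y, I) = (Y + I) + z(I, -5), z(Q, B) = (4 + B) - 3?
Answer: 2992/762961 ≈ 0.0039216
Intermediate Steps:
z(Q, B) = 1 + B
T(Y, I) = -4 + I + Y (T(Y, I) = (Y + I) + (1 - 5) = (I + Y) - 4 = -4 + I + Y)
w(O) = 3 (w(O) = 3 + 0 = 3)
1/(w(8)*(48 + 37) + 1/(T(-97, 8) + 3085)) = 1/(3*(48 + 37) + 1/((-4 + 8 - 97) + 3085)) = 1/(3*85 + 1/(-93 + 3085)) = 1/(255 + 1/2992) = 1/(762961/2992) = 2992/762961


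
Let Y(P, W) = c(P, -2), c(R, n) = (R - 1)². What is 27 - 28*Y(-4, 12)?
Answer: -673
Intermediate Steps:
c(R, n) = (-1 + R)²
Y(P, W) = (-1 + P)²
27 - 28*Y(-4, 12) = 27 - 28*(-1 - 4)² = 27 - 28*(-5)² = 27 - 28*25 = 27 - 700 = -673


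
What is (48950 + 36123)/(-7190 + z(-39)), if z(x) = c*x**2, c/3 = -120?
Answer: -85073/554750 ≈ -0.15335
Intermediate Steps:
c = -360 (c = 3*(-120) = -360)
z(x) = -360*x**2
(48950 + 36123)/(-7190 + z(-39)) = (48950 + 36123)/(-7190 - 360*(-39)**2) = 85073/(-7190 - 360*1521) = 85073/(-7190 - 547560) = 85073/(-554750) = 85073*(-1/554750) = -85073/554750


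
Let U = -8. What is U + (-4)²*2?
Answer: 24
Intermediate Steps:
U + (-4)²*2 = -8 + (-4)²*2 = -8 + 16*2 = -8 + 32 = 24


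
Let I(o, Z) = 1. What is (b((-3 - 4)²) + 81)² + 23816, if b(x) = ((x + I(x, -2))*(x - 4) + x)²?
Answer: 27936319996140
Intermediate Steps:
b(x) = (x + (1 + x)*(-4 + x))² (b(x) = ((x + 1)*(x - 4) + x)² = ((1 + x)*(-4 + x) + x)² = (x + (1 + x)*(-4 + x))²)
(b((-3 - 4)²) + 81)² + 23816 = ((-4 + ((-3 - 4)²)² - 2*(-3 - 4)²)² + 81)² + 23816 = ((-4 + ((-7)²)² - 2*(-7)²)² + 81)² + 23816 = ((-4 + 49² - 2*49)² + 81)² + 23816 = ((-4 + 2401 - 98)² + 81)² + 23816 = (2299² + 81)² + 23816 = (5285401 + 81)² + 23816 = 5285482² + 23816 = 27936319972324 + 23816 = 27936319996140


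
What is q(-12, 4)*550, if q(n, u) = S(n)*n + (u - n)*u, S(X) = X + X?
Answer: 193600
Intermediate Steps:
S(X) = 2*X
q(n, u) = 2*n² + u*(u - n) (q(n, u) = (2*n)*n + (u - n)*u = 2*n² + u*(u - n))
q(-12, 4)*550 = (4² + 2*(-12)² - 1*(-12)*4)*550 = (16 + 2*144 + 48)*550 = (16 + 288 + 48)*550 = 352*550 = 193600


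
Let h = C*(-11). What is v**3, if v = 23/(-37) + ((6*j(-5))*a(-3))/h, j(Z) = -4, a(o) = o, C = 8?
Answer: -201230056/67419143 ≈ -2.9848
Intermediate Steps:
h = -88 (h = 8*(-11) = -88)
v = -586/407 (v = 23/(-37) + ((6*(-4))*(-3))/(-88) = 23*(-1/37) - 24*(-3)*(-1/88) = -23/37 + 72*(-1/88) = -23/37 - 9/11 = -586/407 ≈ -1.4398)
v**3 = (-586/407)**3 = -201230056/67419143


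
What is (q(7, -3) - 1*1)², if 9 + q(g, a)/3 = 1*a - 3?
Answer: 2116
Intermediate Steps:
q(g, a) = -36 + 3*a (q(g, a) = -27 + 3*(1*a - 3) = -27 + 3*(a - 3) = -27 + 3*(-3 + a) = -27 + (-9 + 3*a) = -36 + 3*a)
(q(7, -3) - 1*1)² = ((-36 + 3*(-3)) - 1*1)² = ((-36 - 9) - 1)² = (-45 - 1)² = (-46)² = 2116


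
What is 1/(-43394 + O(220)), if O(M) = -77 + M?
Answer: -1/43251 ≈ -2.3121e-5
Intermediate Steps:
1/(-43394 + O(220)) = 1/(-43394 + (-77 + 220)) = 1/(-43394 + 143) = 1/(-43251) = -1/43251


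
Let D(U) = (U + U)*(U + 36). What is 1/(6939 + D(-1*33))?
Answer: 1/6741 ≈ 0.00014835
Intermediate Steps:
D(U) = 2*U*(36 + U) (D(U) = (2*U)*(36 + U) = 2*U*(36 + U))
1/(6939 + D(-1*33)) = 1/(6939 + 2*(-1*33)*(36 - 1*33)) = 1/(6939 + 2*(-33)*(36 - 33)) = 1/(6939 + 2*(-33)*3) = 1/(6939 - 198) = 1/6741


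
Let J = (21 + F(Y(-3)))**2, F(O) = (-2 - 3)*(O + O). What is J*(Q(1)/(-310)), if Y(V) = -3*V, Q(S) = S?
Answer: -4761/310 ≈ -15.358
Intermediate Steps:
F(O) = -10*O
J = 4761 (J = (21 - (-30)*(-3))**2 = (21 - 10*9)**2 = (21 - 90)**2 = (-69)**2 = 4761)
J*(Q(1)/(-310)) = 4761*(1/(-310)) = 4761*(1*(-1/310)) = 4761*(-1/310) = -4761/310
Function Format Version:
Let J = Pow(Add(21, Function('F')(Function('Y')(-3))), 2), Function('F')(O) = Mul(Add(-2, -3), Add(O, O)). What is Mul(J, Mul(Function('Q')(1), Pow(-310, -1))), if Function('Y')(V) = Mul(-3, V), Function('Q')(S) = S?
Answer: Rational(-4761, 310) ≈ -15.358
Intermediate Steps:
Function('F')(O) = Mul(-10, O) (Function('F')(O) = Mul(-5, Mul(2, O)) = Mul(-10, O))
J = 4761 (J = Pow(Add(21, Mul(-10, Mul(-3, -3))), 2) = Pow(Add(21, Mul(-10, 9)), 2) = Pow(Add(21, -90), 2) = Pow(-69, 2) = 4761)
Mul(J, Mul(Function('Q')(1), Pow(-310, -1))) = Mul(4761, Mul(1, Pow(-310, -1))) = Mul(4761, Mul(1, Rational(-1, 310))) = Mul(4761, Rational(-1, 310)) = Rational(-4761, 310)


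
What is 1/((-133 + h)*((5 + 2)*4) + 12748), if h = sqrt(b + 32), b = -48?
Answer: 141/1272580 - 7*I/5090320 ≈ 0.0001108 - 1.3752e-6*I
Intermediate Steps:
h = 4*I (h = sqrt(-48 + 32) = sqrt(-16) = 4*I ≈ 4.0*I)
1/((-133 + h)*((5 + 2)*4) + 12748) = 1/((-133 + 4*I)*((5 + 2)*4) + 12748) = 1/((-133 + 4*I)*(7*4) + 12748) = 1/((-133 + 4*I)*28 + 12748) = 1/((-3724 + 112*I) + 12748) = 1/(9024 + 112*I) = (9024 - 112*I)/81445120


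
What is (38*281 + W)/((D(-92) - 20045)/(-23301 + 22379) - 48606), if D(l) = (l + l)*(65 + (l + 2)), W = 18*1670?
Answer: -37560436/44799287 ≈ -0.83842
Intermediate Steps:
W = 30060
D(l) = 2*l*(67 + l) (D(l) = (2*l)*(65 + (2 + l)) = (2*l)*(67 + l) = 2*l*(67 + l))
(38*281 + W)/((D(-92) - 20045)/(-23301 + 22379) - 48606) = (38*281 + 30060)/((2*(-92)*(67 - 92) - 20045)/(-23301 + 22379) - 48606) = (10678 + 30060)/((2*(-92)*(-25) - 20045)/(-922) - 48606) = 40738/((4600 - 20045)*(-1/922) - 48606) = 40738/(-15445*(-1/922) - 48606) = 40738/(15445/922 - 48606) = 40738/(-44799287/922) = 40738*(-922/44799287) = -37560436/44799287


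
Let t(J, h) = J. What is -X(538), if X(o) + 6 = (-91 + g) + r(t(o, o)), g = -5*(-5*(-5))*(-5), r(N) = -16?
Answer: -512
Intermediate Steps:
g = 625 (g = -125*(-5) = -5*(-125) = 625)
X(o) = 512 (X(o) = -6 + ((-91 + 625) - 16) = -6 + (534 - 16) = -6 + 518 = 512)
-X(538) = -1*512 = -512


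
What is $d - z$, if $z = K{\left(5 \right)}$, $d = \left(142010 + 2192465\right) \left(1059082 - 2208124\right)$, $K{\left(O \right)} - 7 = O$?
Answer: $-2682409822962$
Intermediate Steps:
$K{\left(O \right)} = 7 + O$
$d = -2682409822950$ ($d = 2334475 \left(-1149042\right) = -2682409822950$)
$z = 12$ ($z = 7 + 5 = 12$)
$d - z = -2682409822950 - 12 = -2682409822962$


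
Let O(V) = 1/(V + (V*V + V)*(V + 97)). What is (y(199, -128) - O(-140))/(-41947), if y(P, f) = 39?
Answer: -32639881/35106283240 ≈ -0.00092974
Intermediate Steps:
O(V) = 1/(V + (97 + V)*(V + V²)) (O(V) = 1/(V + (V² + V)*(97 + V)) = 1/(V + (V + V²)*(97 + V)) = 1/(V + (97 + V)*(V + V²)))
(y(199, -128) - O(-140))/(-41947) = (39 - 1/((-140)*(98 + (-140)² + 98*(-140))))/(-41947) = (39 - (-1)/(140*(98 + 19600 - 13720)))*(-1/41947) = (39 - (-1)/(140*5978))*(-1/41947) = (39 - 1*(-1/836920))*(-1/41947) = (39 + 1/836920)*(-1/41947) = (32639881/836920)*(-1/41947) = -32639881/35106283240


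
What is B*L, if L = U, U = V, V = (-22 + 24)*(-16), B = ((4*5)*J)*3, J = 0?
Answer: 0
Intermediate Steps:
B = 0 (B = ((4*5)*0)*3 = (20*0)*3 = 0*3 = 0)
V = -32 (V = 2*(-16) = -32)
U = -32
L = -32
B*L = 0*(-32) = 0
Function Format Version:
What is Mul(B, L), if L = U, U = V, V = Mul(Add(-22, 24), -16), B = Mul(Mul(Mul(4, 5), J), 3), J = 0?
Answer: 0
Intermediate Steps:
B = 0 (B = Mul(Mul(Mul(4, 5), 0), 3) = Mul(Mul(20, 0), 3) = Mul(0, 3) = 0)
V = -32 (V = Mul(2, -16) = -32)
U = -32
L = -32
Mul(B, L) = Mul(0, -32) = 0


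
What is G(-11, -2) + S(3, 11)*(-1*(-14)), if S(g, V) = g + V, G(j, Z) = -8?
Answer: 188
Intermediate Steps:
S(g, V) = V + g
G(-11, -2) + S(3, 11)*(-1*(-14)) = -8 + (11 + 3)*(-1*(-14)) = -8 + 14*14 = -8 + 196 = 188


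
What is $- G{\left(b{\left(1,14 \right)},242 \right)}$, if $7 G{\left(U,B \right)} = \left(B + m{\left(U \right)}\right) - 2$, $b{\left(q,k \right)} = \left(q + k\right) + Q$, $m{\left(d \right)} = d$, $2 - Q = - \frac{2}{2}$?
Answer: $- \frac{258}{7} \approx -36.857$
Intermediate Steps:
$Q = 3$ ($Q = 2 - - \frac{2}{2} = 2 - \left(-2\right) \frac{1}{2} = 2 - -1 = 2 + 1 = 3$)
$b{\left(q,k \right)} = 3 + k + q$ ($b{\left(q,k \right)} = \left(q + k\right) + 3 = \left(k + q\right) + 3 = 3 + k + q$)
$G{\left(U,B \right)} = - \frac{2}{7} + \frac{B}{7} + \frac{U}{7}$ ($G{\left(U,B \right)} = \frac{\left(B + U\right) - 2}{7} = \frac{-2 + B + U}{7} = - \frac{2}{7} + \frac{B}{7} + \frac{U}{7}$)
$- G{\left(b{\left(1,14 \right)},242 \right)} = - (- \frac{2}{7} + \frac{1}{7} \cdot 242 + \frac{3 + 14 + 1}{7}) = - (- \frac{2}{7} + \frac{242}{7} + \frac{1}{7} \cdot 18) = - (- \frac{2}{7} + \frac{242}{7} + \frac{18}{7}) = \left(-1\right) \frac{258}{7} = - \frac{258}{7}$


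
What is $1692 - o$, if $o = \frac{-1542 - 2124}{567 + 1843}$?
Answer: $\frac{2040693}{1205} \approx 1693.5$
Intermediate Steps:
$o = - \frac{1833}{1205}$ ($o = - \frac{3666}{2410} = \left(-3666\right) \frac{1}{2410} = - \frac{1833}{1205} \approx -1.5212$)
$1692 - o = 1692 - - \frac{1833}{1205} = 1692 + \frac{1833}{1205} = \frac{2040693}{1205}$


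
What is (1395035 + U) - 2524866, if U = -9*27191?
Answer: -1374550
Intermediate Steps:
U = -244719
(1395035 + U) - 2524866 = (1395035 - 244719) - 2524866 = 1150316 - 2524866 = -1374550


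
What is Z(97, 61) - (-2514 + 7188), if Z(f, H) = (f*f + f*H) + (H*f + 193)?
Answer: 16762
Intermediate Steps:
Z(f, H) = 193 + f**2 + 2*H*f (Z(f, H) = (f**2 + H*f) + (193 + H*f) = 193 + f**2 + 2*H*f)
Z(97, 61) - (-2514 + 7188) = (193 + 97**2 + 2*61*97) - (-2514 + 7188) = (193 + 9409 + 11834) - 1*4674 = 21436 - 4674 = 16762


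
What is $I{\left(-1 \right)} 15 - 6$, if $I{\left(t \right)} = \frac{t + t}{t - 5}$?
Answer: $-1$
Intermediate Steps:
$I{\left(t \right)} = \frac{2 t}{-5 + t}$
$I{\left(-1 \right)} 15 - 6 = 2 \left(-1\right) \frac{1}{-5 - 1} \cdot 15 - 6 = 2 \left(-1\right) \frac{1}{-6} \cdot 15 - 6 = 2 \left(-1\right) \left(- \frac{1}{6}\right) 15 - 6 = \frac{1}{3} \cdot 15 - 6 = 5 - 6 = -1$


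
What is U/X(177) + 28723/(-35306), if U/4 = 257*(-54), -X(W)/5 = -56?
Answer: -245993639/1235710 ≈ -199.07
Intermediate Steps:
X(W) = 280 (X(W) = -5*(-56) = 280)
U = -55512 (U = 4*(257*(-54)) = 4*(-13878) = -55512)
U/X(177) + 28723/(-35306) = -55512/280 + 28723/(-35306) = -55512*1/280 + 28723*(-1/35306) = -6939/35 - 28723/35306 = -245993639/1235710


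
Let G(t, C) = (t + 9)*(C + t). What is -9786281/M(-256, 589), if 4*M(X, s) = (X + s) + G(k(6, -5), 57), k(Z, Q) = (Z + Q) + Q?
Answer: -19572562/299 ≈ -65460.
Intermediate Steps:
k(Z, Q) = Z + 2*Q (k(Z, Q) = (Q + Z) + Q = Z + 2*Q)
G(t, C) = (9 + t)*(C + t)
M(X, s) = 265/4 + X/4 + s/4 (M(X, s) = ((X + s) + ((6 + 2*(-5))² + 9*57 + 9*(6 + 2*(-5)) + 57*(6 + 2*(-5))))/4 = ((X + s) + ((6 - 10)² + 513 + 9*(6 - 10) + 57*(6 - 10)))/4 = ((X + s) + ((-4)² + 513 + 9*(-4) + 57*(-4)))/4 = ((X + s) + (16 + 513 - 36 - 228))/4 = ((X + s) + 265)/4 = (265 + X + s)/4 = 265/4 + X/4 + s/4)
-9786281/M(-256, 589) = -9786281/(265/4 + (¼)*(-256) + (¼)*589) = -9786281/(265/4 - 64 + 589/4) = -9786281/299/2 = -9786281*2/299 = -19572562/299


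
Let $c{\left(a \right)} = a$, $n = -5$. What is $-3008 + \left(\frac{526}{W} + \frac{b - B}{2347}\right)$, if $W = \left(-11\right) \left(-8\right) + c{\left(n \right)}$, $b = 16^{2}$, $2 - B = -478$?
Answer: $- \frac{584745478}{194801} \approx -3001.8$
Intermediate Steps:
$B = 480$ ($B = 2 - -478 = 2 + 478 = 480$)
$b = 256$
$W = 83$ ($W = \left(-11\right) \left(-8\right) - 5 = 88 - 5 = 83$)
$-3008 + \left(\frac{526}{W} + \frac{b - B}{2347}\right) = -3008 + \left(\frac{526}{83} + \frac{256 - 480}{2347}\right) = -3008 + \left(526 \cdot \frac{1}{83} + \left(256 - 480\right) \frac{1}{2347}\right) = -3008 + \left(\frac{526}{83} - \frac{224}{2347}\right) = -3008 + \frac{1215930}{194801} = - \frac{584745478}{194801}$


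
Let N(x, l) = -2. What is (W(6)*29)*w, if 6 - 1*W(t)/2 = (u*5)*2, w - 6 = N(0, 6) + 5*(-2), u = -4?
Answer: -16008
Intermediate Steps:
w = -6 (w = 6 + (-2 + 5*(-2)) = 6 + (-2 - 10) = 6 - 12 = -6)
W(t) = 92 (W(t) = 12 - 2*(-4*5)*2 = 12 - (-40)*2 = 12 - 2*(-40) = 12 + 80 = 92)
(W(6)*29)*w = (92*29)*(-6) = 2668*(-6) = -16008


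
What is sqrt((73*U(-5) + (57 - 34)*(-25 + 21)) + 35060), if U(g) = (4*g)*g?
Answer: 2*sqrt(10567) ≈ 205.59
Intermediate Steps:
U(g) = 4*g**2
sqrt((73*U(-5) + (57 - 34)*(-25 + 21)) + 35060) = sqrt((73*(4*(-5)**2) + (57 - 34)*(-25 + 21)) + 35060) = sqrt((73*(4*25) + 23*(-4)) + 35060) = sqrt((73*100 - 92) + 35060) = sqrt((7300 - 92) + 35060) = sqrt(7208 + 35060) = sqrt(42268) = 2*sqrt(10567)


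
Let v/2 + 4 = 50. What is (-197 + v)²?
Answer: 11025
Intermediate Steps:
v = 92 (v = -8 + 2*50 = -8 + 100 = 92)
(-197 + v)² = (-197 + 92)² = (-105)² = 11025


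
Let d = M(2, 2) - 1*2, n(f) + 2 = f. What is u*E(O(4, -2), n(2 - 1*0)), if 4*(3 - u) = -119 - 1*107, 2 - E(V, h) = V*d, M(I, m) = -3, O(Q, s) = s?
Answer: -476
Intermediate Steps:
n(f) = -2 + f
d = -5 (d = -3 - 1*2 = -3 - 2 = -5)
E(V, h) = 2 + 5*V (E(V, h) = 2 - V*(-5) = 2 - (-5)*V = 2 + 5*V)
u = 119/2 (u = 3 - (-119 - 1*107)/4 = 3 - (-119 - 107)/4 = 3 - ¼*(-226) = 3 + 113/2 = 119/2 ≈ 59.500)
u*E(O(4, -2), n(2 - 1*0)) = 119*(2 + 5*(-2))/2 = 119*(2 - 10)/2 = (119/2)*(-8) = -476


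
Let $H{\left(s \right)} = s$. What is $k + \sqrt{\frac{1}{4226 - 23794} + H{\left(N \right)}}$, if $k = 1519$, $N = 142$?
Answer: $1519 + \frac{\sqrt{3398295065}}{4892} \approx 1530.9$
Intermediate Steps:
$k + \sqrt{\frac{1}{4226 - 23794} + H{\left(N \right)}} = 1519 + \sqrt{\frac{1}{4226 - 23794} + 142} = 1519 + \sqrt{\frac{1}{-19568} + 142} = 1519 + \sqrt{- \frac{1}{19568} + 142} = 1519 + \sqrt{\frac{2778655}{19568}} = 1519 + \frac{\sqrt{3398295065}}{4892}$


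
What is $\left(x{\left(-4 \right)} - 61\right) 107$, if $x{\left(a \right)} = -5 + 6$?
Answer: $-6420$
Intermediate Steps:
$x{\left(a \right)} = 1$
$\left(x{\left(-4 \right)} - 61\right) 107 = \left(1 - 61\right) 107 = \left(-60\right) 107 = -6420$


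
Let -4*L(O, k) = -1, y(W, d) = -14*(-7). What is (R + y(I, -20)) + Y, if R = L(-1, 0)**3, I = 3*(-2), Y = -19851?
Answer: -1264191/64 ≈ -19753.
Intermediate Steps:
I = -6
y(W, d) = 98
L(O, k) = 1/4 (L(O, k) = -1/4*(-1) = 1/4)
R = 1/64 (R = (1/4)**3 = 1/64 ≈ 0.015625)
(R + y(I, -20)) + Y = (1/64 + 98) - 19851 = 6273/64 - 19851 = -1264191/64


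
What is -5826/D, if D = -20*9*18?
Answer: 971/540 ≈ 1.7981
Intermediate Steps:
D = -3240 (D = -180*18 = -3240)
-5826/D = -5826/(-3240) = -5826*(-1/3240) = 971/540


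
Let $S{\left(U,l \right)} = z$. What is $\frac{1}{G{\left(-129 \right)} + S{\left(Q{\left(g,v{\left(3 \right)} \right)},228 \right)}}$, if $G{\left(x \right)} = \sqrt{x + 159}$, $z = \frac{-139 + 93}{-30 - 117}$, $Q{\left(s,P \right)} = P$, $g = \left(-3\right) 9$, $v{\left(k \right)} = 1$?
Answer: $- \frac{3381}{323077} + \frac{21609 \sqrt{30}}{646154} \approx 0.17271$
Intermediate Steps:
$g = -27$
$z = \frac{46}{147}$ ($z = - \frac{46}{-147} = \left(-46\right) \left(- \frac{1}{147}\right) = \frac{46}{147} \approx 0.31293$)
$G{\left(x \right)} = \sqrt{159 + x}$
$S{\left(U,l \right)} = \frac{46}{147}$
$\frac{1}{G{\left(-129 \right)} + S{\left(Q{\left(g,v{\left(3 \right)} \right)},228 \right)}} = \frac{1}{\sqrt{159 - 129} + \frac{46}{147}} = \frac{1}{\sqrt{30} + \frac{46}{147}} = \frac{1}{\frac{46}{147} + \sqrt{30}}$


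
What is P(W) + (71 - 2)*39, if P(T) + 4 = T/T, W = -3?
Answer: 2688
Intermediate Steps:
P(T) = -3 (P(T) = -4 + T/T = -4 + 1 = -3)
P(W) + (71 - 2)*39 = -3 + (71 - 2)*39 = -3 + 69*39 = -3 + 2691 = 2688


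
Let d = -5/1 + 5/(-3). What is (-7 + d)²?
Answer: 1681/9 ≈ 186.78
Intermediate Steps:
d = -20/3 (d = -5*1 + 5*(-⅓) = -5 - 5/3 = -20/3 ≈ -6.6667)
(-7 + d)² = (-7 - 20/3)² = (-41/3)² = 1681/9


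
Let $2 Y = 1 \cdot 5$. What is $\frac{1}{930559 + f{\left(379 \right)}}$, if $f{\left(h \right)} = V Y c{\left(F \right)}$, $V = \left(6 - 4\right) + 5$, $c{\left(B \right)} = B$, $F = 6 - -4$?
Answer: $\frac{1}{930734} \approx 1.0744 \cdot 10^{-6}$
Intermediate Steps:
$Y = \frac{5}{2}$ ($Y = \frac{1 \cdot 5}{2} = \frac{1}{2} \cdot 5 = \frac{5}{2} \approx 2.5$)
$F = 10$ ($F = 6 + 4 = 10$)
$V = 7$ ($V = 2 + 5 = 7$)
$f{\left(h \right)} = 175$ ($f{\left(h \right)} = 7 \cdot \frac{5}{2} \cdot 10 = \frac{35}{2} \cdot 10 = 175$)
$\frac{1}{930559 + f{\left(379 \right)}} = \frac{1}{930559 + 175} = \frac{1}{930734}$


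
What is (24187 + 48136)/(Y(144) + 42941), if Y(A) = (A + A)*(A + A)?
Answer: 72323/125885 ≈ 0.57452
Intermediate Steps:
Y(A) = 4*A**2 (Y(A) = (2*A)*(2*A) = 4*A**2)
(24187 + 48136)/(Y(144) + 42941) = (24187 + 48136)/(4*144**2 + 42941) = 72323/(4*20736 + 42941) = 72323/(82944 + 42941) = 72323/125885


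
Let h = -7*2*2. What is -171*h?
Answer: 4788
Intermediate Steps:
h = -28 (h = -14*2 = -28)
-171*h = -171*(-28) = 4788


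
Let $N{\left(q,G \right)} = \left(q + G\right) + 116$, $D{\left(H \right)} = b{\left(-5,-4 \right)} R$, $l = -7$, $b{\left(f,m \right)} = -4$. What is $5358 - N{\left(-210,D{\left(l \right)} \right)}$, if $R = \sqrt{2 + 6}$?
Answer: $5452 + 8 \sqrt{2} \approx 5463.3$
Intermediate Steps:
$R = 2 \sqrt{2}$ ($R = \sqrt{8} = 2 \sqrt{2} \approx 2.8284$)
$D{\left(H \right)} = - 8 \sqrt{2}$ ($D{\left(H \right)} = - 4 \cdot 2 \sqrt{2} = - 8 \sqrt{2}$)
$N{\left(q,G \right)} = 116 + G + q$ ($N{\left(q,G \right)} = \left(G + q\right) + 116 = 116 + G + q$)
$5358 - N{\left(-210,D{\left(l \right)} \right)} = 5358 - \left(116 - 8 \sqrt{2} - 210\right) = 5358 - \left(-94 - 8 \sqrt{2}\right) = 5358 + \left(94 + 8 \sqrt{2}\right) = 5452 + 8 \sqrt{2}$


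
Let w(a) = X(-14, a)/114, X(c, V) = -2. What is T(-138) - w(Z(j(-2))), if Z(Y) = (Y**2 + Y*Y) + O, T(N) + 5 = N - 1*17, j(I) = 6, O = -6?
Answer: -9119/57 ≈ -159.98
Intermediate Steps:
T(N) = -22 + N (T(N) = -5 + (N - 1*17) = -5 + (N - 17) = -5 + (-17 + N) = -22 + N)
Z(Y) = -6 + 2*Y**2 (Z(Y) = (Y**2 + Y*Y) - 6 = (Y**2 + Y**2) - 6 = 2*Y**2 - 6 = -6 + 2*Y**2)
w(a) = -1/57 (w(a) = -2/114 = -2*1/114 = -1/57)
T(-138) - w(Z(j(-2))) = (-22 - 138) - 1*(-1/57) = -160 + 1/57 = -9119/57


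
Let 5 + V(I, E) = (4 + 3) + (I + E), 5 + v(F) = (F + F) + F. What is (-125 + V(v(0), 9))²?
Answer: 14161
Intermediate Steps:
v(F) = -5 + 3*F (v(F) = -5 + ((F + F) + F) = -5 + (2*F + F) = -5 + 3*F)
V(I, E) = 2 + E + I (V(I, E) = -5 + ((4 + 3) + (I + E)) = -5 + (7 + (E + I)) = -5 + (7 + E + I) = 2 + E + I)
(-125 + V(v(0), 9))² = (-125 + (2 + 9 + (-5 + 3*0)))² = (-125 + (2 + 9 + (-5 + 0)))² = (-125 + (2 + 9 - 5))² = (-125 + 6)² = (-119)² = 14161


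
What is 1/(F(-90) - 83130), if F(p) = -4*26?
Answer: -1/83234 ≈ -1.2014e-5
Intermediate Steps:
F(p) = -104
1/(F(-90) - 83130) = 1/(-104 - 83130) = 1/(-83234) = -1/83234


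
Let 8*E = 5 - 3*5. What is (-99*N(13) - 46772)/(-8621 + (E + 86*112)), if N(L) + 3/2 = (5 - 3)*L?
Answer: -196790/4039 ≈ -48.722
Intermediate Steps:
E = -5/4 (E = (5 - 3*5)/8 = (5 - 15)/8 = (⅛)*(-10) = -5/4 ≈ -1.2500)
N(L) = -3/2 + 2*L (N(L) = -3/2 + (5 - 3)*L = -3/2 + 2*L)
(-99*N(13) - 46772)/(-8621 + (E + 86*112)) = (-99*(-3/2 + 2*13) - 46772)/(-8621 + (-5/4 + 86*112)) = (-99*(-3/2 + 26) - 46772)/(-8621 + (-5/4 + 9632)) = (-99*49/2 - 46772)/(-8621 + 38523/4) = (-4851/2 - 46772)/(4039/4) = -98395/2*4/4039 = -196790/4039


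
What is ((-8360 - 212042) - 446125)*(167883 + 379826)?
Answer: -365062836643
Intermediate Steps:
((-8360 - 212042) - 446125)*(167883 + 379826) = (-220402 - 446125)*547709 = -666527*547709 = -365062836643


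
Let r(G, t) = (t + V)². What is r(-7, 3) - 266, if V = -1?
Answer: -262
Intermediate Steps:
r(G, t) = (-1 + t)² (r(G, t) = (t - 1)² = (-1 + t)²)
r(-7, 3) - 266 = (-1 + 3)² - 266 = 2² - 266 = 4 - 266 = -262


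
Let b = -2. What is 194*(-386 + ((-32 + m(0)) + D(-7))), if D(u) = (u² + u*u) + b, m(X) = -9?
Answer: -64214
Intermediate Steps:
D(u) = -2 + 2*u² (D(u) = (u² + u*u) - 2 = (u² + u²) - 2 = 2*u² - 2 = -2 + 2*u²)
194*(-386 + ((-32 + m(0)) + D(-7))) = 194*(-386 + ((-32 - 9) + (-2 + 2*(-7)²))) = 194*(-386 + (-41 + (-2 + 2*49))) = 194*(-386 + (-41 + (-2 + 98))) = 194*(-386 + (-41 + 96)) = 194*(-386 + 55) = 194*(-331) = -64214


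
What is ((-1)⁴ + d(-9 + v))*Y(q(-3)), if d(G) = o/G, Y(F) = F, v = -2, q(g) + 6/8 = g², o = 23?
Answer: -9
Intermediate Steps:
q(g) = -¾ + g²
d(G) = 23/G
((-1)⁴ + d(-9 + v))*Y(q(-3)) = ((-1)⁴ + 23/(-9 - 2))*(-¾ + (-3)²) = (1 + 23/(-11))*(-¾ + 9) = (1 + 23*(-1/11))*(33/4) = (1 - 23/11)*(33/4) = -12/11*33/4 = -9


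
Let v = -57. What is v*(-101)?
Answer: 5757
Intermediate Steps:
v*(-101) = -57*(-101) = 5757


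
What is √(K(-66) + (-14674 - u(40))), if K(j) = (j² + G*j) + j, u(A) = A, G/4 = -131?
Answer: 4*√1510 ≈ 155.43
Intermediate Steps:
G = -524 (G = 4*(-131) = -524)
K(j) = j² - 523*j (K(j) = (j² - 524*j) + j = j² - 523*j)
√(K(-66) + (-14674 - u(40))) = √(-66*(-523 - 66) + (-14674 - 1*40)) = √(-66*(-589) + (-14674 - 40)) = √(38874 - 14714) = √24160 = 4*√1510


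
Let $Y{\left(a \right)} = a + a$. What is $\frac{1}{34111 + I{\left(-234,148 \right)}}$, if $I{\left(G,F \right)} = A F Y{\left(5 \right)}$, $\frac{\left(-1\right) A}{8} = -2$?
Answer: $\frac{1}{57791} \approx 1.7304 \cdot 10^{-5}$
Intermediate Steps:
$A = 16$ ($A = \left(-8\right) \left(-2\right) = 16$)
$Y{\left(a \right)} = 2 a$
$I{\left(G,F \right)} = 160 F$ ($I{\left(G,F \right)} = 16 F 2 \cdot 5 = 16 F 10 = 160 F$)
$\frac{1}{34111 + I{\left(-234,148 \right)}} = \frac{1}{34111 + 160 \cdot 148} = \frac{1}{34111 + 23680} = \frac{1}{57791}$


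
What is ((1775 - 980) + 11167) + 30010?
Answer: 41972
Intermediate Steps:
((1775 - 980) + 11167) + 30010 = (795 + 11167) + 30010 = 11962 + 30010 = 41972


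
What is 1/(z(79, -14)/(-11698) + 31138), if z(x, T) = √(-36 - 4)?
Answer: 532627960769/16584969442425127 + 5849*I*√10/33169938884850254 ≈ 3.2115e-5 + 5.5762e-13*I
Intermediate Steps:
z(x, T) = 2*I*√10 (z(x, T) = √(-40) = 2*I*√10)
1/(z(79, -14)/(-11698) + 31138) = 1/((2*I*√10)/(-11698) + 31138) = 1/((2*I*√10)*(-1/11698) + 31138) = 1/(-I*√10/5849 + 31138) = 1/(31138 - I*√10/5849)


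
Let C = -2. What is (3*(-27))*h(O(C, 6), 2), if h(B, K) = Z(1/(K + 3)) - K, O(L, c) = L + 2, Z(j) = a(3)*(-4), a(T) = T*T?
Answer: 3078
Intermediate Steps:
a(T) = T**2
Z(j) = -36 (Z(j) = 3**2*(-4) = 9*(-4) = -36)
O(L, c) = 2 + L
h(B, K) = -36 - K
(3*(-27))*h(O(C, 6), 2) = (3*(-27))*(-36 - 1*2) = -81*(-36 - 2) = -81*(-38) = 3078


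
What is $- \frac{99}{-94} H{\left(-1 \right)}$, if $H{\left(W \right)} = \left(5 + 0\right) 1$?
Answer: $\frac{495}{94} \approx 5.266$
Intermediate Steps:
$H{\left(W \right)} = 5$ ($H{\left(W \right)} = 5 \cdot 1 = 5$)
$- \frac{99}{-94} H{\left(-1 \right)} = - \frac{99}{-94} \cdot 5 = \left(-99\right) \left(- \frac{1}{94}\right) 5 = \frac{99}{94} \cdot 5 = \frac{495}{94}$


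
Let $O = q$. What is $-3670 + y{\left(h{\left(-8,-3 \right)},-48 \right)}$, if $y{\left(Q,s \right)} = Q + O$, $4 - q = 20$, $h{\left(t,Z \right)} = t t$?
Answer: $-3622$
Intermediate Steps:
$h{\left(t,Z \right)} = t^{2}$
$q = -16$ ($q = 4 - 20 = -16$)
$O = -16$
$y{\left(Q,s \right)} = -16 + Q$ ($y{\left(Q,s \right)} = Q - 16 = -16 + Q$)
$-3670 + y{\left(h{\left(-8,-3 \right)},-48 \right)} = -3670 - \left(16 - \left(-8\right)^{2}\right) = -3670 + \left(-16 + 64\right) = -3670 + 48 = -3622$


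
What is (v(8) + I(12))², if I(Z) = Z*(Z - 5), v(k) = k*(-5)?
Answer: 1936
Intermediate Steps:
v(k) = -5*k
I(Z) = Z*(-5 + Z)
(v(8) + I(12))² = (-5*8 + 12*(-5 + 12))² = (-40 + 12*7)² = (-40 + 84)² = 44² = 1936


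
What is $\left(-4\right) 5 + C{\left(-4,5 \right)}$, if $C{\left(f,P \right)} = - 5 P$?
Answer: $-45$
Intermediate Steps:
$\left(-4\right) 5 + C{\left(-4,5 \right)} = \left(-4\right) 5 - 25 = -20 - 25 = -45$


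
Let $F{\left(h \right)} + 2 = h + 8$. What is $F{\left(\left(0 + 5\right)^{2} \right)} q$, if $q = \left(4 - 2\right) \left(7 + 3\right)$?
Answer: $620$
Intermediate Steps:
$F{\left(h \right)} = 6 + h$ ($F{\left(h \right)} = -2 + \left(h + 8\right) = -2 + \left(8 + h\right) = 6 + h$)
$q = 20$ ($q = 2 \cdot 10 = 20$)
$F{\left(\left(0 + 5\right)^{2} \right)} q = \left(6 + \left(0 + 5\right)^{2}\right) 20 = \left(6 + 5^{2}\right) 20 = \left(6 + 25\right) 20 = 31 \cdot 20 = 620$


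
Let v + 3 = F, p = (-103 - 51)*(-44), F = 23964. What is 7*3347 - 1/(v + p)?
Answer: 720137172/30737 ≈ 23429.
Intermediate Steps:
p = 6776 (p = -154*(-44) = 6776)
v = 23961 (v = -3 + 23964 = 23961)
7*3347 - 1/(v + p) = 7*3347 - 1/(23961 + 6776) = 23429 - 1/30737 = 720137172/30737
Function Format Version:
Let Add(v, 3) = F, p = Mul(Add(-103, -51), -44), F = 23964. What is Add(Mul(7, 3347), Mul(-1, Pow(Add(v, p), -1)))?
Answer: Rational(720137172, 30737) ≈ 23429.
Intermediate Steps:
p = 6776 (p = Mul(-154, -44) = 6776)
v = 23961 (v = Add(-3, 23964) = 23961)
Add(Mul(7, 3347), Mul(-1, Pow(Add(v, p), -1))) = Add(Mul(7, 3347), Mul(-1, Pow(Add(23961, 6776), -1))) = Add(23429, Mul(-1, Pow(30737, -1))) = Add(23429, Mul(-1, Rational(1, 30737))) = Add(23429, Rational(-1, 30737)) = Rational(720137172, 30737)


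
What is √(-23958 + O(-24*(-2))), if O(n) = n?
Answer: I*√23910 ≈ 154.63*I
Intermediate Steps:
√(-23958 + O(-24*(-2))) = √(-23958 - 24*(-2)) = √(-23958 + 48) = √(-23910) = I*√23910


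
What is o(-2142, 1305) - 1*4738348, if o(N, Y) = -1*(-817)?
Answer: -4737531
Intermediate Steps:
o(N, Y) = 817
o(-2142, 1305) - 1*4738348 = 817 - 1*4738348 = 817 - 4738348 = -4737531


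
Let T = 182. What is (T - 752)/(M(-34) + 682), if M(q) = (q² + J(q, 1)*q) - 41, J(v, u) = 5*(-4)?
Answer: -570/2477 ≈ -0.23012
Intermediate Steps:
J(v, u) = -20
M(q) = -41 + q² - 20*q (M(q) = (q² - 20*q) - 41 = -41 + q² - 20*q)
(T - 752)/(M(-34) + 682) = (182 - 752)/((-41 + (-34)² - 20*(-34)) + 682) = -570/((-41 + 1156 + 680) + 682) = -570/(1795 + 682) = -570/2477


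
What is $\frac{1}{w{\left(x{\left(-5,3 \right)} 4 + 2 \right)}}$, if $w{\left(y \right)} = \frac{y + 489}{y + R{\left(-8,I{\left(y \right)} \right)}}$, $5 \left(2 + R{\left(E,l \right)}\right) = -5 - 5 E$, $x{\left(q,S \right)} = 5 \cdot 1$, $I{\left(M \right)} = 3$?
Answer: $\frac{27}{511} \approx 0.052838$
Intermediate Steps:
$x{\left(q,S \right)} = 5$
$R{\left(E,l \right)} = -3 - E$ ($R{\left(E,l \right)} = -2 + \frac{-5 - 5 E}{5} = -2 - \left(1 + E\right) = -3 - E$)
$w{\left(y \right)} = \frac{489 + y}{5 + y}$ ($w{\left(y \right)} = \frac{y + 489}{y - -5} = \frac{489 + y}{y + \left(-3 + 8\right)} = \frac{489 + y}{y + 5} = \frac{489 + y}{5 + y}$)
$\frac{1}{w{\left(x{\left(-5,3 \right)} 4 + 2 \right)}} = \frac{1}{\frac{1}{5 + \left(5 \cdot 4 + 2\right)} \left(489 + \left(5 \cdot 4 + 2\right)\right)} = \frac{1}{\frac{1}{5 + \left(20 + 2\right)} \left(489 + \left(20 + 2\right)\right)} = \frac{1}{\frac{1}{5 + 22} \left(489 + 22\right)} = \frac{1}{\frac{1}{27} \cdot 511} = \frac{1}{\frac{511}{27}} = \frac{27}{511}$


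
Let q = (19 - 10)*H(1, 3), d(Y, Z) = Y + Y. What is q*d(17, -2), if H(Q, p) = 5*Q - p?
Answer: 612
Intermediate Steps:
d(Y, Z) = 2*Y
H(Q, p) = -p + 5*Q
q = 18 (q = (19 - 10)*(-1*3 + 5*1) = 9*(-3 + 5) = 9*2 = 18)
q*d(17, -2) = 18*(2*17) = 18*34 = 612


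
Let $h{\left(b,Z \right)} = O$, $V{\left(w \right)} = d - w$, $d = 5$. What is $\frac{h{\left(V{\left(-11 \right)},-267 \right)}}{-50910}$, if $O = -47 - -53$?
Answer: $- \frac{1}{8485} \approx -0.00011786$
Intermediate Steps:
$V{\left(w \right)} = 5 - w$
$O = 6$ ($O = -47 + 53 = 6$)
$h{\left(b,Z \right)} = 6$
$\frac{h{\left(V{\left(-11 \right)},-267 \right)}}{-50910} = \frac{6}{-50910} = 6 \left(- \frac{1}{50910}\right) = - \frac{1}{8485}$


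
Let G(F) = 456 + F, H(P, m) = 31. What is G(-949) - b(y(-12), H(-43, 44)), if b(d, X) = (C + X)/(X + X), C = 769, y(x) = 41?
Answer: -15683/31 ≈ -505.90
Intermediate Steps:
b(d, X) = (769 + X)/(2*X) (b(d, X) = (769 + X)/(X + X) = (769 + X)/((2*X)) = (769 + X)*(1/(2*X)) = (769 + X)/(2*X))
G(-949) - b(y(-12), H(-43, 44)) = (456 - 949) - (769 + 31)/(2*31) = -493 - 800/(2*31) = -493 - 1*400/31 = -493 - 400/31 = -15683/31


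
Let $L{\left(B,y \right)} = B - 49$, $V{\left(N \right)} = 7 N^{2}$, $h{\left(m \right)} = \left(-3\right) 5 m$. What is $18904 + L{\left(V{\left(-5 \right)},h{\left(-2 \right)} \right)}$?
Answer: $19030$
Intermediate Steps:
$h{\left(m \right)} = - 15 m$
$L{\left(B,y \right)} = -49 + B$ ($L{\left(B,y \right)} = B - 49 = -49 + B$)
$18904 + L{\left(V{\left(-5 \right)},h{\left(-2 \right)} \right)} = 18904 - \left(49 - 7 \left(-5\right)^{2}\right) = 18904 + \left(-49 + 7 \cdot 25\right) = 18904 + \left(-49 + 175\right) = 18904 + 126 = 19030$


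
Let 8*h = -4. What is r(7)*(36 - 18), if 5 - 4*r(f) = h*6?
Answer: 36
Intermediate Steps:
h = -½ (h = (⅛)*(-4) = -½ ≈ -0.50000)
r(f) = 2 (r(f) = 5/4 - (-1)*6/8 = 5/4 - ¼*(-3) = 5/4 + ¾ = 2)
r(7)*(36 - 18) = 2*(36 - 18) = 2*18 = 36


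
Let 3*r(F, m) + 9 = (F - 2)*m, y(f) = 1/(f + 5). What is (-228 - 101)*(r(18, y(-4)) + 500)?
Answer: -495803/3 ≈ -1.6527e+5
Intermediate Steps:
y(f) = 1/(5 + f)
r(F, m) = -3 + m*(-2 + F)/3 (r(F, m) = -3 + ((F - 2)*m)/3 = -3 + ((-2 + F)*m)/3 = -3 + (m*(-2 + F))/3 = -3 + m*(-2 + F)/3)
(-228 - 101)*(r(18, y(-4)) + 500) = (-228 - 101)*((-3 - 2/(3*(5 - 4)) + (⅓)*18/(5 - 4)) + 500) = -329*((-3 - ⅔/1 + (⅓)*18/1) + 500) = -329*((-3 - ⅔*1 + (⅓)*18*1) + 500) = -329*((-3 - ⅔ + 6) + 500) = -329*(7/3 + 500) = -329*1507/3 = -495803/3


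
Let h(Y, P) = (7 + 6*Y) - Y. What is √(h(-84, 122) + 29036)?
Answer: √28623 ≈ 169.18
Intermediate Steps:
h(Y, P) = 7 + 5*Y
√(h(-84, 122) + 29036) = √((7 + 5*(-84)) + 29036) = √((7 - 420) + 29036) = √(-413 + 29036) = √28623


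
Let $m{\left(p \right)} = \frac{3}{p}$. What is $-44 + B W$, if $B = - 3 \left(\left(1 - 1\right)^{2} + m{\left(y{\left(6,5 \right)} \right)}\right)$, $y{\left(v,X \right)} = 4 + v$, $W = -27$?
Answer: $- \frac{197}{10} \approx -19.7$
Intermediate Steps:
$B = - \frac{9}{10}$ ($B = - 3 \left(\left(1 - 1\right)^{2} + \frac{3}{4 + 6}\right) = - 3 \left(0^{2} + \frac{3}{10}\right) = - 3 \left(0 + 3 \cdot \frac{1}{10}\right) = - 3 \left(0 + \frac{3}{10}\right) = \left(-3\right) \frac{3}{10} = - \frac{9}{10} \approx -0.9$)
$-44 + B W = -44 - - \frac{243}{10} = -44 + \frac{243}{10} = - \frac{197}{10}$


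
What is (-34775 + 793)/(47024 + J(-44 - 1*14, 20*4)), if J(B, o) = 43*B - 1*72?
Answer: -16991/22229 ≈ -0.76436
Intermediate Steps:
J(B, o) = -72 + 43*B (J(B, o) = 43*B - 72 = -72 + 43*B)
(-34775 + 793)/(47024 + J(-44 - 1*14, 20*4)) = (-34775 + 793)/(47024 + (-72 + 43*(-44 - 1*14))) = -33982/(47024 + (-72 + 43*(-44 - 14))) = -33982/(47024 + (-72 + 43*(-58))) = -33982/(47024 + (-72 - 2494)) = -33982/(47024 - 2566) = -33982/44458 = -33982*1/44458 = -16991/22229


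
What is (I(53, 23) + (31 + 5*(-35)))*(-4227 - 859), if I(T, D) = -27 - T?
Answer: 1139264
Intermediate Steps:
(I(53, 23) + (31 + 5*(-35)))*(-4227 - 859) = ((-27 - 1*53) + (31 + 5*(-35)))*(-4227 - 859) = ((-27 - 53) + (31 - 175))*(-5086) = (-80 - 144)*(-5086) = -224*(-5086) = 1139264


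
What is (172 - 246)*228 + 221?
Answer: -16651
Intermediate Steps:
(172 - 246)*228 + 221 = -74*228 + 221 = -16872 + 221 = -16651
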